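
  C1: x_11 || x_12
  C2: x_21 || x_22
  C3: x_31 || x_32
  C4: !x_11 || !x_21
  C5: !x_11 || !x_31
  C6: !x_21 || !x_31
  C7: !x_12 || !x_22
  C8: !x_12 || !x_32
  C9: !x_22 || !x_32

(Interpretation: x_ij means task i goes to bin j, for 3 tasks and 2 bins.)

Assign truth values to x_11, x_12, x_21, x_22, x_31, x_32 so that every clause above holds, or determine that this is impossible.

Try x_11 = true.
Unit clause (!x_21) forces x_21 = false.
Unit clause (x_22) forces x_22 = true.
Unit clause (!x_31) forces x_31 = false.
Unit clause (x_32) forces x_32 = true.
That conflicts with the unit clause (!x_32).
That branch fails; take x_11 = false instead.
Unit clause (x_12) forces x_12 = true.
Unit clause (!x_22) forces x_22 = false.
Unit clause (x_21) forces x_21 = true.
Unit clause (!x_31) forces x_31 = false.
Unit clause (x_32) forces x_32 = true.
That conflicts with the unit clause (!x_32).
Either choice for x_11 ends in contradiction.

UNSATISFIABLE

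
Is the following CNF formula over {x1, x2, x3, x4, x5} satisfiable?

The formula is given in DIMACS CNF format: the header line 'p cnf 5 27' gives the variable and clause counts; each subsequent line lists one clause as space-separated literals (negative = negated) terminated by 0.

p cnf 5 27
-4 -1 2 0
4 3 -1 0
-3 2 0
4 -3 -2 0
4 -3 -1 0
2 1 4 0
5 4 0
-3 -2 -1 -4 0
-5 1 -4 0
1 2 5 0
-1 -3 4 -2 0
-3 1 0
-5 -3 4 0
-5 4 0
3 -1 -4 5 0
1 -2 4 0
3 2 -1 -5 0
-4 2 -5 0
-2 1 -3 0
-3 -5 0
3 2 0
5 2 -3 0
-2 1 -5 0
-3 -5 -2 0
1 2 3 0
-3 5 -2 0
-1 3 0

Yes

Branch on x3: set x3 = False.
From the singleton clause (x2), x2 = True.
From the singleton clause (¬x1), x1 = False.
From the singleton clause (x4), x4 = True.
From the singleton clause (¬x5), x5 = False.
Every clause now holds.
A satisfying assignment: x1 ↦ False; x2 ↦ True; x3 ↦ False; x4 ↦ True; x5 ↦ False.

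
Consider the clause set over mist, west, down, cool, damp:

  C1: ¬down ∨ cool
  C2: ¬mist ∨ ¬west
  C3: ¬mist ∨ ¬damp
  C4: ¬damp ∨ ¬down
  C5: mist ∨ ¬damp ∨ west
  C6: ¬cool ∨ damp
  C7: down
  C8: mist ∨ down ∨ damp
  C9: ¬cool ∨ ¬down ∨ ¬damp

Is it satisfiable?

No

From the singleton clause (down), down = True.
From the singleton clause (cool), cool = True.
From the singleton clause (¬damp), damp = False.
Now (damp) is unsatisfied and unit — conflict.
No assignment satisfies every clause.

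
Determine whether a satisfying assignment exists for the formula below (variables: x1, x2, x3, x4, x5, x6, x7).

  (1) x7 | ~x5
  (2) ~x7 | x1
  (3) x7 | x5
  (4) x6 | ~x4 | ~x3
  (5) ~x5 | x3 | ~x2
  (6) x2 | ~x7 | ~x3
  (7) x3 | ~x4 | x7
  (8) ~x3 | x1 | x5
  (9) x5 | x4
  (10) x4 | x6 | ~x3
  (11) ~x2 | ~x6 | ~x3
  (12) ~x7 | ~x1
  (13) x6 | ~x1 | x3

Branch on x7: set x7 = 1.
Unit clause (x1) forces x1 = 1.
But (~x1) is also a unit clause — contradiction.
Undo x7 and try x7 = 0.
Unit clause (~x5) forces x5 = 0.
But (x5) is also a unit clause — contradiction.
Neither x7 = 1 nor x7 = 0 works.
No assignment satisfies every clause.

Unsatisfiable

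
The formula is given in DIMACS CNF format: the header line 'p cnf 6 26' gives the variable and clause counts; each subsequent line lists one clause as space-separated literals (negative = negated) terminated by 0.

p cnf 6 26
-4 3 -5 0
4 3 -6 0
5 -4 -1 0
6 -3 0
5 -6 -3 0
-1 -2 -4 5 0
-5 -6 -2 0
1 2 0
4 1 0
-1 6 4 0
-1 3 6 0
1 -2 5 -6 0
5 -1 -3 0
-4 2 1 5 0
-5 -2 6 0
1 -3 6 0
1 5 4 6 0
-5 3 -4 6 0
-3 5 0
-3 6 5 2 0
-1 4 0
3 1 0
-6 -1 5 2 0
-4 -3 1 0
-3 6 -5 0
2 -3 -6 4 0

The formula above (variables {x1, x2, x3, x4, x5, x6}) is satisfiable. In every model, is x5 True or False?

Suppose x5 = False.
From the singleton clause (¬x3), x3 = False.
From the singleton clause (x1), x1 = True.
From the singleton clause (¬x4), x4 = False.
That conflicts with the unit clause (x4).
So every satisfying assignment has x5 = True.

True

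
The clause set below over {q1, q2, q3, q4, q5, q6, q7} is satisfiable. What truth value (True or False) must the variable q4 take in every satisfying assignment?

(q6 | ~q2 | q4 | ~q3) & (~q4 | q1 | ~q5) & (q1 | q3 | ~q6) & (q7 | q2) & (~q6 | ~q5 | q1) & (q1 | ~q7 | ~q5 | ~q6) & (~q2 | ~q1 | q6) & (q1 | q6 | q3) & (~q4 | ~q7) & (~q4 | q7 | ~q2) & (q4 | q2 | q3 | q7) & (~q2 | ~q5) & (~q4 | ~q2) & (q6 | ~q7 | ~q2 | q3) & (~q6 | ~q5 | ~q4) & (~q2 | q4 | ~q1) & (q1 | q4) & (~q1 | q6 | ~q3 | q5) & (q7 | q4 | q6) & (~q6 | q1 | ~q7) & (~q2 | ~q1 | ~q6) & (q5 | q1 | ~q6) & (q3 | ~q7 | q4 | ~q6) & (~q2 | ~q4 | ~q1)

Suppose q4 = 1.
From the singleton clause (~q7), q7 = 0.
From the singleton clause (q2), q2 = 1.
Now (~q2) is unsatisfied and unit — conflict.
So every satisfying assignment has q4 = False.

False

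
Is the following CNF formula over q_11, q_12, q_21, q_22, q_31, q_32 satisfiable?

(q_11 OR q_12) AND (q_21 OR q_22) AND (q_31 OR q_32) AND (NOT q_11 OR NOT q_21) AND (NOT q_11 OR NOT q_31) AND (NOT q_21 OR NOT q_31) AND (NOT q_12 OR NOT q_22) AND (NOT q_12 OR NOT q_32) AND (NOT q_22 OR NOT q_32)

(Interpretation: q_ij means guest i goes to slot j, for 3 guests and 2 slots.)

No

Branch on q_11: set q_11 = true.
(NOT q_21) alone gives q_21 = false.
(q_22) alone gives q_22 = true.
(NOT q_31) alone gives q_31 = false.
(q_32) alone gives q_32 = true.
Now (NOT q_32) is unsatisfied and unit — conflict.
That branch fails; take q_11 = false instead.
(q_12) alone gives q_12 = true.
(NOT q_22) alone gives q_22 = false.
(q_21) alone gives q_21 = true.
(NOT q_31) alone gives q_31 = false.
(q_32) alone gives q_32 = true.
Now (NOT q_32) is unsatisfied and unit — conflict.
Neither q_11 = true nor q_11 = false works.
No assignment satisfies every clause.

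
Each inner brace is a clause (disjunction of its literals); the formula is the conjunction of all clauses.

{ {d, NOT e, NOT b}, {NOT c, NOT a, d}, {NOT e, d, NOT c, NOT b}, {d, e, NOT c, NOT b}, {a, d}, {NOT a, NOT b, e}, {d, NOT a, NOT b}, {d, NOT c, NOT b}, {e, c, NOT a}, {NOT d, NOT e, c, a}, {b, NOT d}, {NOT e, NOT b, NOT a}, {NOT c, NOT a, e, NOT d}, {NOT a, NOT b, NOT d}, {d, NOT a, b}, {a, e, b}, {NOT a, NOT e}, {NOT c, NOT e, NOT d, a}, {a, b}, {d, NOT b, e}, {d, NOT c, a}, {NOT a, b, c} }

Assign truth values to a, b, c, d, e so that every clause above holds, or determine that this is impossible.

a ↦ false, b ↦ true, c ↦ false, d ↦ true, e ↦ false

Suppose a = false.
Unit clause (d) forces d = true.
Unit clause (b) forces b = true.
Suppose e = false.
All clauses hold; c can take either value.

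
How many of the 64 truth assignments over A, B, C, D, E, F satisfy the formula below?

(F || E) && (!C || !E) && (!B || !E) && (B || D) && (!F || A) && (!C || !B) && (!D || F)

5

There are 2^6 = 64 truth assignments over (A, B, C, D, E, F).
Split on B. With B = true, the clauses containing B are satisfied and !B drops from the rest; 2 of the 2^5 = 32 assignments to the other variables satisfy what remains.
With B = false, by the same count on the reduced clause set, 3 assignments work.
(One model: A=T, B=F, C=F, D=T, E=F, F=T.)
Total: 2 + 3 = 5.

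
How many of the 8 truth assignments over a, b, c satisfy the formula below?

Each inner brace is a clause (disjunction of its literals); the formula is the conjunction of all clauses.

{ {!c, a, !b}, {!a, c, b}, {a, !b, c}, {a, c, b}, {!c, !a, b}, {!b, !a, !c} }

There are 2^3 = 8 truth assignments over (a, b, c).
Split on b. With b = true, the clauses containing b are satisfied and !b drops from the rest; 1 of the 2^2 = 4 assignments to the other variables satisfy what remains.
With b = false, by the same count on the reduced clause set, 1 assignment works.
(One model: a=F, b=F, c=T.)
Total: 1 + 1 = 2.

2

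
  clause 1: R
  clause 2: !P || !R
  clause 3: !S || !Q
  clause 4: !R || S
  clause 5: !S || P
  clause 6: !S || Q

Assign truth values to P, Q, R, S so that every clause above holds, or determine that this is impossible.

From the singleton clause (R), R = true.
From the singleton clause (!P), P = false.
From the singleton clause (S), S = true.
Now (!S) is unsatisfied and unit — conflict.

UNSATISFIABLE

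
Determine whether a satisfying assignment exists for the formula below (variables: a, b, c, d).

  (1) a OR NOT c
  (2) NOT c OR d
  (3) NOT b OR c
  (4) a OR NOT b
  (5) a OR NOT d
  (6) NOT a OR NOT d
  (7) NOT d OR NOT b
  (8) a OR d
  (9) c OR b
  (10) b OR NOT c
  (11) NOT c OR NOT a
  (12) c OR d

Branch on a: set a = true.
Unit clause (NOT d) forces d = false.
Unit clause (NOT c) forces c = false.
That conflicts with the unit clause (c).
Backtrack on a: now try a = false.
Unit clause (NOT c) forces c = false.
Unit clause (NOT b) forces b = false.
That conflicts with the unit clause (b).
Either choice for a ends in contradiction.
No assignment satisfies every clause.

No, unsatisfiable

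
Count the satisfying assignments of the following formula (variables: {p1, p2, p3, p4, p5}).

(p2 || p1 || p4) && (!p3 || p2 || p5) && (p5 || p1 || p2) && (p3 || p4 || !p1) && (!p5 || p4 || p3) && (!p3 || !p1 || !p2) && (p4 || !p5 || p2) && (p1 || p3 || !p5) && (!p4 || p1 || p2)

11

There are 2^5 = 32 truth assignments over (p1, p2, p3, p4, p5).
Split on p2. With p2 = true, the clauses containing p2 are satisfied and !p2 drops from the rest; 8 of the 2^4 = 16 assignments to the other variables satisfy what remains.
With p2 = false, by the same count on the reduced clause set, 3 assignments work.
(One model: p1=F, p2=T, p3=F, p4=F, p5=F.)
Total: 8 + 3 = 11.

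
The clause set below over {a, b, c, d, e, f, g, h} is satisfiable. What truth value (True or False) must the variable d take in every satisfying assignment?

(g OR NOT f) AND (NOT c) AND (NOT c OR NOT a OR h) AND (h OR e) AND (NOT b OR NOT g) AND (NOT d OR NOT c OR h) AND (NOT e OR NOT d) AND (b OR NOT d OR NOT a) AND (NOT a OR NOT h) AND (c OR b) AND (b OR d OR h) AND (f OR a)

Suppose d = true.
Unit clause (NOT c) forces c = false.
Unit clause (NOT e) forces e = false.
Unit clause (h) forces h = true.
Unit clause (NOT a) forces a = false.
Unit clause (b) forces b = true.
Unit clause (NOT g) forces g = false.
Unit clause (NOT f) forces f = false.
Now (f) is unsatisfied and unit — conflict.
So every satisfying assignment has d = False.

False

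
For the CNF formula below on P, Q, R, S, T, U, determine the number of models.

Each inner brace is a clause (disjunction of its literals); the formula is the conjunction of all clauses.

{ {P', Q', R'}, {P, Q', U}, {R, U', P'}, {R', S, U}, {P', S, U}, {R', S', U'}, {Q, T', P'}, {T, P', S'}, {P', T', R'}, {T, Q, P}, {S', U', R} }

11

There are 2^6 = 64 truth assignments over (P, Q, R, S, T, U).
Split on U. With U = 1, the clauses containing U are satisfied and U' drops from the rest; 7 of the 2^5 = 32 assignments to the other variables satisfy what remains.
With U = 0, by the same count on the reduced clause set, 4 assignments work.
(One model: P=F, Q=F, R=F, S=F, T=T, U=F.)
Total: 7 + 4 = 11.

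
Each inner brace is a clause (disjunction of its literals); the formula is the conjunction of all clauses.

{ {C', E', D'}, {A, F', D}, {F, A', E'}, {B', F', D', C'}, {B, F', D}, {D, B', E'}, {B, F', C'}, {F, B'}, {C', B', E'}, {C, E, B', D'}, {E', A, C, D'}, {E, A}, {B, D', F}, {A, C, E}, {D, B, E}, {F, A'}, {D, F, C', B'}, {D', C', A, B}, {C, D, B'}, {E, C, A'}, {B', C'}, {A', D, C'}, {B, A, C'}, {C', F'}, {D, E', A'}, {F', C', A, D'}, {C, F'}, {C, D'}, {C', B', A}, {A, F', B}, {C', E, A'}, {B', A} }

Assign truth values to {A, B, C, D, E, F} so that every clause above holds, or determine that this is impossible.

Case F = 0:
The clause (B') is unit, so B = 0.
The clause (D') is unit, so D = 0.
The clause (E) is unit, so E = 1.
The clause (A') is unit, so A = 0.
The clause (C') is unit, so C = 0.
This assignment satisfies each clause.

A ↦ 0; B ↦ 0; C ↦ 0; D ↦ 0; E ↦ 1; F ↦ 0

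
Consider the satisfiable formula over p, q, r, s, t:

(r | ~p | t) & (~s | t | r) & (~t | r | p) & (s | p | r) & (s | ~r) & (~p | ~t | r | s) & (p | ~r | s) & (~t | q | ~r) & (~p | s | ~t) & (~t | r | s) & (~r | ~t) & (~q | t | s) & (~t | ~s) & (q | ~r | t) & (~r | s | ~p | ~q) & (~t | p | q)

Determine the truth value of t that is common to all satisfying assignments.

Suppose t = 1.
Unit clause (~r) forces r = 0.
Unit clause (p) forces p = 1.
Unit clause (s) forces s = 1.
That conflicts with the unit clause (~s).
So every satisfying assignment has t = False.

False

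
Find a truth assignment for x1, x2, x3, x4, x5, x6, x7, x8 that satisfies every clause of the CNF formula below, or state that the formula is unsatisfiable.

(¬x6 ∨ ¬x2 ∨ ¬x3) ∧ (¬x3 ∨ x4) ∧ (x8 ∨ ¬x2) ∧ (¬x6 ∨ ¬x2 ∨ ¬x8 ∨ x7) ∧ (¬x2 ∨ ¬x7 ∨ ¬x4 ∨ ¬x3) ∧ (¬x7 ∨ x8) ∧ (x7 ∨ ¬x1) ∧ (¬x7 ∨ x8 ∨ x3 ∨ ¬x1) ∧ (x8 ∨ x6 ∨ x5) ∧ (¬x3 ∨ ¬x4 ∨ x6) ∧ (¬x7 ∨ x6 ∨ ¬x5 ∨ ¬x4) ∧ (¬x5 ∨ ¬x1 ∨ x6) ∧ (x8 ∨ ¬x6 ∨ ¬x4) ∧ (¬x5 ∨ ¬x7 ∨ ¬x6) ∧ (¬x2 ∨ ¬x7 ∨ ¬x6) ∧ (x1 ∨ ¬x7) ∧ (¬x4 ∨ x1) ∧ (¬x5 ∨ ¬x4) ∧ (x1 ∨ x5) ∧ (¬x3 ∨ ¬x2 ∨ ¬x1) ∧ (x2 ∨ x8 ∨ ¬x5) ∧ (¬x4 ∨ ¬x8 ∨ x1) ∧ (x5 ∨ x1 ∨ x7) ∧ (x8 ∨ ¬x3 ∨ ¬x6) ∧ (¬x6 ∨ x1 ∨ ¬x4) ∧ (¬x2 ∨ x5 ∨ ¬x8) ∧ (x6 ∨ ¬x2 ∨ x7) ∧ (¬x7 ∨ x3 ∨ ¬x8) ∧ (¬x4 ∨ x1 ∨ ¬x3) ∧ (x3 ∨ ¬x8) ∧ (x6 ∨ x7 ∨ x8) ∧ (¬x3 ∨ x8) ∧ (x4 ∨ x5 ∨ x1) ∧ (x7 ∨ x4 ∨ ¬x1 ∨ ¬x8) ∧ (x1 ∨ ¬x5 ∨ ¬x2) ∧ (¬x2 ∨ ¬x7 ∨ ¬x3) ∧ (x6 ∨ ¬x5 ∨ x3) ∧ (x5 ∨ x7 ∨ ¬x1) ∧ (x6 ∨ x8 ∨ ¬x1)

Branch on x3: set x3 = True.
Unit clause (x4) forces x4 = True.
Unit clause (x6) forces x6 = True.
Unit clause (¬x2) forces x2 = False.
Unit clause (x8) forces x8 = True.
Unit clause (x1) forces x1 = True.
Unit clause (x7) forces x7 = True.
Unit clause (¬x5) forces x5 = False.
All clauses are satisfied.

x1 ↦ True,  x2 ↦ False,  x3 ↦ True,  x4 ↦ True,  x5 ↦ False,  x6 ↦ True,  x7 ↦ True,  x8 ↦ True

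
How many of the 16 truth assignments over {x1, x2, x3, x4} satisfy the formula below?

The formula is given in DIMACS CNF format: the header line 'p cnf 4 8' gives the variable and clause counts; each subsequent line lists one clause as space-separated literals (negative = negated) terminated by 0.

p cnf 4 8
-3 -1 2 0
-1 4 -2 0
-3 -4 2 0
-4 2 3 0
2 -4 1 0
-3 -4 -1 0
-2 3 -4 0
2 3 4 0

4

There are 2^4 = 16 truth assignments over (x1, x2, x3, x4).
Check each against the 8 clauses (columns in the order x1, x2, x3, x4):
  F F F F  ✗ fails (x2 ∨ x3 ∨ x4)
  F F F T  ✗ fails (¬x4 ∨ x2 ∨ x3)
  F F T F  ✓ satisfies all
  F F T T  ✗ fails (¬x3 ∨ ¬x4 ∨ x2)
  F T F F  ✓ satisfies all
  F T F T  ✗ fails (¬x2 ∨ x3 ∨ ¬x4)
  F T T F  ✓ satisfies all
  F T T T  ✓ satisfies all
  T F F F  ✗ fails (x2 ∨ x3 ∨ x4)
  T F F T  ✗ fails (¬x4 ∨ x2 ∨ x3)
  T F T F  ✗ fails (¬x3 ∨ ¬x1 ∨ x2)
  T F T T  ✗ fails (¬x3 ∨ ¬x1 ∨ x2)
  T T F F  ✗ fails (¬x1 ∨ x4 ∨ ¬x2)
  T T F T  ✗ fails (¬x2 ∨ x3 ∨ ¬x4)
  T T T F  ✗ fails (¬x1 ∨ x4 ∨ ¬x2)
  T T T T  ✗ fails (¬x3 ∨ ¬x4 ∨ ¬x1)
4 of the 16 rows are models.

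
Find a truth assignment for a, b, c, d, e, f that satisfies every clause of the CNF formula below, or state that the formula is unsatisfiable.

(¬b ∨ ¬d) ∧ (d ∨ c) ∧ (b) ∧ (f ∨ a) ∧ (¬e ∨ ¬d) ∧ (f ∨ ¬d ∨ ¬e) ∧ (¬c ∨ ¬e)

a: False; b: True; c: True; d: False; e: False; f: True

From the singleton clause (b), b = True.
From the singleton clause (¬d), d = False.
From the singleton clause (c), c = True.
From the singleton clause (¬e), e = False.
Case f = True:
All clauses hold; a can take either value.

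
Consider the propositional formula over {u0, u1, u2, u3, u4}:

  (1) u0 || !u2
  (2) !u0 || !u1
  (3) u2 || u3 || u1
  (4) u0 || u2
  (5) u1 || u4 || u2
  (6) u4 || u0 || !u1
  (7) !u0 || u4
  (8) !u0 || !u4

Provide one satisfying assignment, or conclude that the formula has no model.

UNSATISFIABLE

Try u0 = true.
From the singleton clause (!u1), u1 = false.
From the singleton clause (u4), u4 = true.
That conflicts with the unit clause (!u4).
That branch fails; take u0 = false instead.
From the singleton clause (!u2), u2 = false.
That conflicts with the unit clause (u2).
Both values of u0 lead to a conflict.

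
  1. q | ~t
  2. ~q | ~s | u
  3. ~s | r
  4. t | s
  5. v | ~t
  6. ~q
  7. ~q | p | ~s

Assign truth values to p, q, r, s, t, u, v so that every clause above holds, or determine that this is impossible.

Unit clause (~q) forces q = 0.
Unit clause (~t) forces t = 0.
Unit clause (s) forces s = 1.
Unit clause (r) forces r = 1.
All clauses hold; p, u, v can take either value.

p: 0,  q: 0,  r: 1,  s: 1,  t: 0,  u: 0,  v: 1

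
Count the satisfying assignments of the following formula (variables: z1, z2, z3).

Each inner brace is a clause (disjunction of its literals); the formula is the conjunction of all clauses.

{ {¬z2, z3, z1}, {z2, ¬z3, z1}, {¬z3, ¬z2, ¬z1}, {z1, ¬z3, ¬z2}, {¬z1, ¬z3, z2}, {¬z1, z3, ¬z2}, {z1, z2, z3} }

1

There are 2^3 = 8 truth assignments over (z1, z2, z3).
Split on z1. With z1 = True, the clauses containing z1 are satisfied and ¬z1 drops from the rest; 1 of the 2^2 = 4 assignments to the other variables satisfy what remains.
With z1 = False, by the same count on the reduced clause set, 0 assignments work.
(One model: z1=T, z2=F, z3=F.)
Total: 1 + 0 = 1.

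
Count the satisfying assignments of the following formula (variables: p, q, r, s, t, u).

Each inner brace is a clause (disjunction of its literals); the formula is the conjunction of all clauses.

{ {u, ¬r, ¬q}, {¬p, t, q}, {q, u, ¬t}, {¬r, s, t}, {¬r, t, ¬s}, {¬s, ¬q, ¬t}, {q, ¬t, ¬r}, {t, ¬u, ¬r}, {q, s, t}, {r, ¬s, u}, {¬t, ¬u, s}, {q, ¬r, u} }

There are 2^6 = 64 truth assignments over (p, q, r, s, t, u).
Split on s. With s = True, the clauses containing s are satisfied and ¬s drops from the rest; 5 of the 2^5 = 32 assignments to the other variables satisfy what remains.
With s = False, by the same count on the reduced clause set, 6 assignments work.
(One model: p=F, q=F, r=F, s=T, t=F, u=T.)
Total: 5 + 6 = 11.

11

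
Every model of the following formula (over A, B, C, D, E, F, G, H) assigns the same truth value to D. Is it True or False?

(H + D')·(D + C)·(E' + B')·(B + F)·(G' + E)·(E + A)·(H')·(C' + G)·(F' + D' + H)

Suppose D = 1.
Unit clause (H) forces H = 1.
But (H') is also a unit clause — contradiction.
So every satisfying assignment has D = False.

False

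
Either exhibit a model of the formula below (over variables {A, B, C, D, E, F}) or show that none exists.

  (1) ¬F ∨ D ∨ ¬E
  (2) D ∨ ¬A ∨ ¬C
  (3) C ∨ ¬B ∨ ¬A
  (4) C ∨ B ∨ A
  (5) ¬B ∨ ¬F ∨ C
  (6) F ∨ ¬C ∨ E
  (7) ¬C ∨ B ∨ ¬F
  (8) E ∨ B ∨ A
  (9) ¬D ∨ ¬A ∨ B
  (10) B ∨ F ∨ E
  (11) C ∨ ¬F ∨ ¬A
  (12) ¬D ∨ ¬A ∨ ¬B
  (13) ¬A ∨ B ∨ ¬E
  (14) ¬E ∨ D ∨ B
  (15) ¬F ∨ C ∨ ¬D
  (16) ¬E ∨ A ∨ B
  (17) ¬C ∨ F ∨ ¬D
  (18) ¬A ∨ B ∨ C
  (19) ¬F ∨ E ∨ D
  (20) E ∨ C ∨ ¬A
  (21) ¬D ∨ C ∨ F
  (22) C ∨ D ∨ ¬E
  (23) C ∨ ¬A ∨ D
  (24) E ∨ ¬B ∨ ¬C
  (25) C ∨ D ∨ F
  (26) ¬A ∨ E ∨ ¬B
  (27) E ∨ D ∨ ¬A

A: False,  B: True,  C: True,  D: False,  E: True,  F: False

Suppose F = False.
Suppose C = True.
From the singleton clause (E), E = True.
From the singleton clause (¬D), D = False.
From the singleton clause (¬A), A = False.
From the singleton clause (B), B = True.
This assignment satisfies each clause.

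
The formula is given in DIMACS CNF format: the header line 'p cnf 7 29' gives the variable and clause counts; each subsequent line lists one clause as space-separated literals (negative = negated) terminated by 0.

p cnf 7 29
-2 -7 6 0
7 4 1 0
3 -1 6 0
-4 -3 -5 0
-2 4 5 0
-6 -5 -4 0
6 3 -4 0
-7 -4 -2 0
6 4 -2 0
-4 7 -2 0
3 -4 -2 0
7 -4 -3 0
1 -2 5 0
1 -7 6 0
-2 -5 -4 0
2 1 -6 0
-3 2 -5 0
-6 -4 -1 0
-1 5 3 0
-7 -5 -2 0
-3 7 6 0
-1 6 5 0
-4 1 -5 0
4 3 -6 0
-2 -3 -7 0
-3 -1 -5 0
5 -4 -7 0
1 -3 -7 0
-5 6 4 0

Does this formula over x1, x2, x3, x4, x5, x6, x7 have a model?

Yes, satisfiable

Case x2 = False:
Case x1 = True:
Case x3 = True:
The clause (¬x5) is unit, so x5 = False.
The clause (x6) is unit, so x6 = True.
The clause (¬x4) is unit, so x4 = False.
No clause remains; x7 is free.
A satisfying assignment: x1: True, x2: False, x3: True, x4: False, x5: False, x6: True, x7: True.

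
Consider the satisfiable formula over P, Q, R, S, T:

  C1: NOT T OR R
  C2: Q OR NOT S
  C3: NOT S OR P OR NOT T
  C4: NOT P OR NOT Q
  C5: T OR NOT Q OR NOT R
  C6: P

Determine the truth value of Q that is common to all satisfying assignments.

False

Suppose Q = true.
From the singleton clause (NOT P), P = false.
That conflicts with the unit clause (P).
So every satisfying assignment has Q = False.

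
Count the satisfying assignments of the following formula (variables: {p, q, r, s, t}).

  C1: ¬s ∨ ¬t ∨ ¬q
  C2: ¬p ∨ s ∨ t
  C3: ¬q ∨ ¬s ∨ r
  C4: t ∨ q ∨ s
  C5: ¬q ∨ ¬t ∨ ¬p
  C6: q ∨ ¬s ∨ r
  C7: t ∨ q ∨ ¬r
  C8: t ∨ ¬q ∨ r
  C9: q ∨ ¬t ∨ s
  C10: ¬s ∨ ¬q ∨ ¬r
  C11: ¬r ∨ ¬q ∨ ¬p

5

There are 2^5 = 32 truth assignments over (p, q, r, s, t).
Split on r. With r = True, the clauses containing r are satisfied and ¬r drops from the rest; 4 of the 2^4 = 16 assignments to the other variables satisfy what remains.
With r = False, by the same count on the reduced clause set, 1 assignment works.
Total: 4 + 1 = 5.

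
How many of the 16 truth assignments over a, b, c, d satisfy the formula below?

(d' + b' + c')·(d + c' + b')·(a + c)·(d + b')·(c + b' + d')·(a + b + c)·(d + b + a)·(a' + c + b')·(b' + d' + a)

5

There are 2^4 = 16 truth assignments over (a, b, c, d).
Split on c. With c = 1, the clauses containing c are satisfied and c' drops from the rest; 3 of the 2^3 = 8 assignments to the other variables satisfy what remains.
With c = 0, by the same count on the reduced clause set, 2 assignments work.
(One model: a=F, b=F, c=T, d=T.)
Total: 3 + 2 = 5.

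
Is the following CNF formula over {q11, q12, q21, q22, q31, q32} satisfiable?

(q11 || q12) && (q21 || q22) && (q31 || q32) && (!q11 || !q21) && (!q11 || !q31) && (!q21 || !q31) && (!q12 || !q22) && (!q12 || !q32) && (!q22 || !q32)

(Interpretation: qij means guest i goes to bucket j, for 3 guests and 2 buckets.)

Case q11 = true:
Unit clause (!q21) forces q21 = false.
Unit clause (q22) forces q22 = true.
Unit clause (!q31) forces q31 = false.
Unit clause (q32) forces q32 = true.
But (!q32) is also a unit clause — contradiction.
That branch fails; take q11 = false instead.
Unit clause (q12) forces q12 = true.
Unit clause (!q22) forces q22 = false.
Unit clause (q21) forces q21 = true.
Unit clause (!q31) forces q31 = false.
Unit clause (q32) forces q32 = true.
But (!q32) is also a unit clause — contradiction.
Both values of q11 lead to a conflict.
No assignment satisfies every clause.

No, unsatisfiable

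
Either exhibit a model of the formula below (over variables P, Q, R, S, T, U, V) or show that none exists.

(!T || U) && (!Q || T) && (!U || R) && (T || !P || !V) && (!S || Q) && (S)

P: false,  Q: true,  R: true,  S: true,  T: true,  U: true,  V: true

(S) alone gives S = true.
(Q) alone gives Q = true.
(T) alone gives T = true.
(U) alone gives U = true.
(R) alone gives R = true.
All clauses hold; P, V can take either value.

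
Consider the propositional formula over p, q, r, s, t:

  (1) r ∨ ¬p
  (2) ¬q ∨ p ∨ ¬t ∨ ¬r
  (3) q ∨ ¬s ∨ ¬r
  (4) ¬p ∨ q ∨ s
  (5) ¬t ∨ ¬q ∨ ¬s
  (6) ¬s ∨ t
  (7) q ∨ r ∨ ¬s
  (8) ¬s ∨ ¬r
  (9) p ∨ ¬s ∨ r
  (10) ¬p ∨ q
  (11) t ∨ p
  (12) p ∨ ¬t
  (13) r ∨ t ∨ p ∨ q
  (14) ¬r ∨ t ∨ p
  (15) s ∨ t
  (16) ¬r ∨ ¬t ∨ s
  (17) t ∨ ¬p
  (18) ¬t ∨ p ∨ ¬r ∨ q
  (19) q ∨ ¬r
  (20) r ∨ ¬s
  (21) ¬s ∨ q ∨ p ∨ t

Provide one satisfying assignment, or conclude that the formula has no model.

UNSATISFIABLE

Try r = True.
The clause (¬s) is unit, so s = False.
The clause (t) is unit, so t = True.
Now (¬t) is unsatisfied and unit — conflict.
So r must be the other value — set r = False.
The clause (¬p) is unit, so p = False.
The clause (¬s) is unit, so s = False.
The clause (t) is unit, so t = True.
Now (¬t) is unsatisfied and unit — conflict.
Neither r = True nor r = False works.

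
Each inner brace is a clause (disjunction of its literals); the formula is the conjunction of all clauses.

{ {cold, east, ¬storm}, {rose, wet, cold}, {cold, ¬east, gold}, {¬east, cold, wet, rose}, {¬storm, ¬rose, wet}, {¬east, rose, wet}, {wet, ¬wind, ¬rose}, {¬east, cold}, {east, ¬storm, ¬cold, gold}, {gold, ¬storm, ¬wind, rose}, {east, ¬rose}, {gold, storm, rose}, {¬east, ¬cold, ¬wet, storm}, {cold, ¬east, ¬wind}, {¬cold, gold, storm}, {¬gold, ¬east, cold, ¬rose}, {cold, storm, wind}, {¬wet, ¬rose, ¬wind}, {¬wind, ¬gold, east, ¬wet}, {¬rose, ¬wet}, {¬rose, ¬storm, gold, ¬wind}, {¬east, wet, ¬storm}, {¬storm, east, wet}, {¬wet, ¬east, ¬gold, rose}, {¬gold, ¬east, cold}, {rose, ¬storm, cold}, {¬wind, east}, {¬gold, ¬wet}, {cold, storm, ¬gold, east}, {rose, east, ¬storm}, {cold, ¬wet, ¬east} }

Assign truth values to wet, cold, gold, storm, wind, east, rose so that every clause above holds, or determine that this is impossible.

Case east = False:
The clause (¬rose) is unit, so rose = False.
The clause (¬wind) is unit, so wind = False.
The clause (¬storm) is unit, so storm = False.
The clause (gold) is unit, so gold = True.
The clause (cold) is unit, so cold = True.
The clause (¬wet) is unit, so wet = False.
All clauses are satisfied.

wet=False,  cold=True,  gold=True,  storm=False,  wind=False,  east=False,  rose=False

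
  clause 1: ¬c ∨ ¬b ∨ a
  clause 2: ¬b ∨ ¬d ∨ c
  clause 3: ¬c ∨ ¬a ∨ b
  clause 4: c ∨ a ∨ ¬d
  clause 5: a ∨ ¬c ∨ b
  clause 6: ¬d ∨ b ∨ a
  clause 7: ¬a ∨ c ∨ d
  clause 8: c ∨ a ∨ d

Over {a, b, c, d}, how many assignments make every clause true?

3

There are 2^4 = 16 truth assignments over (a, b, c, d).
Check each against the 8 clauses (columns in the order a, b, c, d):
  F F F F  ✗ fails (c ∨ a ∨ d)
  F F F T  ✗ fails (c ∨ a ∨ ¬d)
  F F T F  ✗ fails (a ∨ ¬c ∨ b)
  F F T T  ✗ fails (a ∨ ¬c ∨ b)
  F T F F  ✗ fails (c ∨ a ∨ d)
  F T F T  ✗ fails (¬b ∨ ¬d ∨ c)
  F T T F  ✗ fails (¬c ∨ ¬b ∨ a)
  F T T T  ✗ fails (¬c ∨ ¬b ∨ a)
  T F F F  ✗ fails (¬a ∨ c ∨ d)
  T F F T  ✓ satisfies all
  T F T F  ✗ fails (¬c ∨ ¬a ∨ b)
  T F T T  ✗ fails (¬c ∨ ¬a ∨ b)
  T T F F  ✗ fails (¬a ∨ c ∨ d)
  T T F T  ✗ fails (¬b ∨ ¬d ∨ c)
  T T T F  ✓ satisfies all
  T T T T  ✓ satisfies all
3 of the 16 rows are models.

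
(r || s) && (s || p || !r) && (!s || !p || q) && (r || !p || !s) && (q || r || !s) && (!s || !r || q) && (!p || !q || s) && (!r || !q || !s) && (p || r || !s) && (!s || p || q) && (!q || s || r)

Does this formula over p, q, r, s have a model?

Suppose r = true.
Suppose s = false.
(p) alone gives p = true.
(!q) alone gives q = false.
This assignment satisfies each clause.
A satisfying assignment: p ↦ true; q ↦ false; r ↦ true; s ↦ false.

Satisfiable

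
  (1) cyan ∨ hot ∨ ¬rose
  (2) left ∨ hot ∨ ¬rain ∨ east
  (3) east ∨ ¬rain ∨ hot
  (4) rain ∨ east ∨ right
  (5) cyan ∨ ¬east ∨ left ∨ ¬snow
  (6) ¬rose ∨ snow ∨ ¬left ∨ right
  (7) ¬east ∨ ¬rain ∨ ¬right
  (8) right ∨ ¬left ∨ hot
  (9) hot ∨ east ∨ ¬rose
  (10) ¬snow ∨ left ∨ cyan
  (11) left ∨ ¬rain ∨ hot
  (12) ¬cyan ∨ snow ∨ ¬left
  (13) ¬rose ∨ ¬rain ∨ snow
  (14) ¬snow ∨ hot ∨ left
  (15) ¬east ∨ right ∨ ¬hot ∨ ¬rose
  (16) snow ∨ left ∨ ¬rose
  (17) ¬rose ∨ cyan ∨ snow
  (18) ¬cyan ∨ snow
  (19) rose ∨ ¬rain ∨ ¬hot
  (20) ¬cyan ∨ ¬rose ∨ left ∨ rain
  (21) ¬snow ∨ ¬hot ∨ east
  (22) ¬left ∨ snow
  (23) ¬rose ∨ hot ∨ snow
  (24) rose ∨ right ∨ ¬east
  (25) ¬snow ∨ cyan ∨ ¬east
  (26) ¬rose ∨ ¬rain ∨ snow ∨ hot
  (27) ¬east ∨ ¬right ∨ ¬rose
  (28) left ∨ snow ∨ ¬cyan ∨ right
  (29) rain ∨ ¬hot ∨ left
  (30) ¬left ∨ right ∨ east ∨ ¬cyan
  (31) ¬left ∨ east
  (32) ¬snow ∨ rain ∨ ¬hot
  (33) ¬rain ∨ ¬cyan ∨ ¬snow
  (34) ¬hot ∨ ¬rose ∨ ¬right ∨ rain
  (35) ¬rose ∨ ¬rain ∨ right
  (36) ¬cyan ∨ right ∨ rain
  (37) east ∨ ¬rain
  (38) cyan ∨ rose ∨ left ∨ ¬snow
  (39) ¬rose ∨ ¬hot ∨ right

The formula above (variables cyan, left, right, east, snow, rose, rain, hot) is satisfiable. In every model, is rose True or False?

Suppose rose = True.
Suppose cyan = True.
(snow) alone gives snow = True.
(¬rain) alone gives rain = False.
(left) alone gives left = True.
(east) alone gives east = True.
(¬right) alone gives right = False.
That conflicts with the unit clause (right).
Backtrack on cyan: now try cyan = False.
(hot) alone gives hot = True.
(snow) alone gives snow = True.
(left) alone gives left = True.
(east) alone gives east = True.
That conflicts with the unit clause (¬east).
Both values of cyan lead to a conflict.
So every satisfying assignment has rose = False.

False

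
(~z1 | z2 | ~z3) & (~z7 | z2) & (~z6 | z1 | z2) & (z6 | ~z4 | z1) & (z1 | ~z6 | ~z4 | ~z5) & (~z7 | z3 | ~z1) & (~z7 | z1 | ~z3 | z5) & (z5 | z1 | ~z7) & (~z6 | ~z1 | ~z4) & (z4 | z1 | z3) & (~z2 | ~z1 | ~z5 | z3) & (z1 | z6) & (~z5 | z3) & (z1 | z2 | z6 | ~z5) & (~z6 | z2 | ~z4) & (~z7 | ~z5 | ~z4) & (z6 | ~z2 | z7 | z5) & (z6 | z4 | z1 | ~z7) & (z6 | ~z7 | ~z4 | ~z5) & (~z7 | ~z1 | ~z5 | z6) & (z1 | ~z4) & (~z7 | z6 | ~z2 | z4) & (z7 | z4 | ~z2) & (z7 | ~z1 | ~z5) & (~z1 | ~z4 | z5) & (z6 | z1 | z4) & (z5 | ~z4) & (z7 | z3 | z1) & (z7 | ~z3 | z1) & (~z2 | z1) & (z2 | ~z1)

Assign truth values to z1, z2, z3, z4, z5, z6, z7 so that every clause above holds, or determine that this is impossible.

z1 ↦ 1,  z2 ↦ 1,  z3 ↦ 1,  z4 ↦ 0,  z5 ↦ 1,  z6 ↦ 1,  z7 ↦ 1

Case z7 = 1:
From the singleton clause (z2), z2 = 1.
From the singleton clause (z1), z1 = 1.
From the singleton clause (z3), z3 = 1.
Case z6 = 1:
From the singleton clause (~z4), z4 = 0.
Every clause is now satisfied; z5 is unconstrained.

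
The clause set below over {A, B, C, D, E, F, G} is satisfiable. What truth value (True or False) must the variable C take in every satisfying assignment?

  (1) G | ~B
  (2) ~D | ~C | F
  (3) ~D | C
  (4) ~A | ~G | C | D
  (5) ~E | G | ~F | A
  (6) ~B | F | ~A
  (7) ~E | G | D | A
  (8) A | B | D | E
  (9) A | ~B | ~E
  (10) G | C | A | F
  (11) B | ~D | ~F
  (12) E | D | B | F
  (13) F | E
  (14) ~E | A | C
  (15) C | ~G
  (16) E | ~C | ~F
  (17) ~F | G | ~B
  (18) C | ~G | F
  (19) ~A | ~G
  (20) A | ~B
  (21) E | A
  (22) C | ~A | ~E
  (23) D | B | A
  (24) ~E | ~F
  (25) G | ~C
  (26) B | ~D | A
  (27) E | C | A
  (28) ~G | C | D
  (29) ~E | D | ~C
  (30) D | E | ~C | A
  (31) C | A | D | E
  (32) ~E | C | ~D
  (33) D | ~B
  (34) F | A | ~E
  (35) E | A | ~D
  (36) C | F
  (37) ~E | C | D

False

Suppose C = 1.
The clause (G) is unit, so G = 1.
The clause (~A) is unit, so A = 0.
The clause (~B) is unit, so B = 0.
The clause (E) is unit, so E = 1.
The clause (D) is unit, so D = 1.
That conflicts with the unit clause (~D).
So every satisfying assignment has C = False.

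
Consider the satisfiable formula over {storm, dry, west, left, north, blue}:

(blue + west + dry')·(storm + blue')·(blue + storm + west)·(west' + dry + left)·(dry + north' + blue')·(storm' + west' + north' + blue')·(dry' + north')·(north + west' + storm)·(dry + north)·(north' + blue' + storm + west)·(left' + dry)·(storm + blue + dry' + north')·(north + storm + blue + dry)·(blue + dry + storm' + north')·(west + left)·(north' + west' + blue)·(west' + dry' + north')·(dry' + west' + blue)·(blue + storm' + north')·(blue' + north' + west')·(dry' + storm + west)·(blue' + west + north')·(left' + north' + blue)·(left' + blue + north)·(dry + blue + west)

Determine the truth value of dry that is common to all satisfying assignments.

Suppose dry = 0.
(north) alone gives north = 1.
(blue') alone gives blue = 0.
(left') alone gives left = 0.
(west') alone gives west = 0.
Now (west) is unsatisfied and unit — conflict.
So every satisfying assignment has dry = True.

True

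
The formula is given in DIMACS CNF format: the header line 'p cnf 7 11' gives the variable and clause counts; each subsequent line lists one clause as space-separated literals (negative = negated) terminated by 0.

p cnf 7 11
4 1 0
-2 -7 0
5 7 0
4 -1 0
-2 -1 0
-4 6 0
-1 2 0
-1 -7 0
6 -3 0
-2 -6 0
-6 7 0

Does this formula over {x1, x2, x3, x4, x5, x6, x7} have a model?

Satisfiable

Branch on x4: set x4 = True.
From the singleton clause (x6), x6 = True.
From the singleton clause (¬x2), x2 = False.
From the singleton clause (¬x1), x1 = False.
From the singleton clause (x7), x7 = True.
Every clause is now satisfied; x3, x5 are unconstrained.
A satisfying assignment: x1 ↦ False, x2 ↦ False, x3 ↦ True, x4 ↦ True, x5 ↦ False, x6 ↦ True, x7 ↦ True.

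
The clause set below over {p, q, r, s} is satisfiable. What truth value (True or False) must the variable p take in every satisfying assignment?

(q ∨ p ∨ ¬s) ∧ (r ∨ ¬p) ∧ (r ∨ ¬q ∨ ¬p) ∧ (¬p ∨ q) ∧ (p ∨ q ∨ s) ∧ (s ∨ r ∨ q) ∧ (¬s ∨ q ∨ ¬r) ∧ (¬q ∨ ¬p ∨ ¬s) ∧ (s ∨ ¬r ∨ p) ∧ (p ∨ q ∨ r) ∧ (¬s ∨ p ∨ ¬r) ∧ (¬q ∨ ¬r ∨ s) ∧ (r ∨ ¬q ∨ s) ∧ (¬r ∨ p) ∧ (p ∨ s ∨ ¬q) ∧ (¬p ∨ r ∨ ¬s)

False

Suppose p = True.
From the singleton clause (r), r = True.
From the singleton clause (q), q = True.
From the singleton clause (¬s), s = False.
Now (s) is unsatisfied and unit — conflict.
So every satisfying assignment has p = False.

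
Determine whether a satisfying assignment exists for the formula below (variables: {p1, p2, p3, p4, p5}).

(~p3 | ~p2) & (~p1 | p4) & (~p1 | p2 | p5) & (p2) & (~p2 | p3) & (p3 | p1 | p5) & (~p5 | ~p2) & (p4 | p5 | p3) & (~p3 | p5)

Unsatisfiable

(p2) alone gives p2 = 1.
(~p3) alone gives p3 = 0.
But (p3) is also a unit clause — contradiction.
No assignment satisfies every clause.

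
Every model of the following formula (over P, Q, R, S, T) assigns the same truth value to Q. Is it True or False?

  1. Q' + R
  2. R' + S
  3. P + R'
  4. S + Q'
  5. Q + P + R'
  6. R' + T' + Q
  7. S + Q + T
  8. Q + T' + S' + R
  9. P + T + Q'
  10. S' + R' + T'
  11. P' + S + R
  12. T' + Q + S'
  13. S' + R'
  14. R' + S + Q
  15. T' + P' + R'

Suppose Q = 1.
(R) alone gives R = 1.
(S) alone gives S = 1.
Now (S') is unsatisfied and unit — conflict.
So every satisfying assignment has Q = False.

False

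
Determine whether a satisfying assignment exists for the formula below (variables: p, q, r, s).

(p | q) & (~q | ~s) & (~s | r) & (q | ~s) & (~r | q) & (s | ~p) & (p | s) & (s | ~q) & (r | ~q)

No

Case p = 1:
From the singleton clause (s), s = 1.
From the singleton clause (~q), q = 0.
That conflicts with the unit clause (q).
Backtrack on p: now try p = 0.
From the singleton clause (q), q = 1.
From the singleton clause (~s), s = 0.
That conflicts with the unit clause (s).
Either choice for p ends in contradiction.
No assignment satisfies every clause.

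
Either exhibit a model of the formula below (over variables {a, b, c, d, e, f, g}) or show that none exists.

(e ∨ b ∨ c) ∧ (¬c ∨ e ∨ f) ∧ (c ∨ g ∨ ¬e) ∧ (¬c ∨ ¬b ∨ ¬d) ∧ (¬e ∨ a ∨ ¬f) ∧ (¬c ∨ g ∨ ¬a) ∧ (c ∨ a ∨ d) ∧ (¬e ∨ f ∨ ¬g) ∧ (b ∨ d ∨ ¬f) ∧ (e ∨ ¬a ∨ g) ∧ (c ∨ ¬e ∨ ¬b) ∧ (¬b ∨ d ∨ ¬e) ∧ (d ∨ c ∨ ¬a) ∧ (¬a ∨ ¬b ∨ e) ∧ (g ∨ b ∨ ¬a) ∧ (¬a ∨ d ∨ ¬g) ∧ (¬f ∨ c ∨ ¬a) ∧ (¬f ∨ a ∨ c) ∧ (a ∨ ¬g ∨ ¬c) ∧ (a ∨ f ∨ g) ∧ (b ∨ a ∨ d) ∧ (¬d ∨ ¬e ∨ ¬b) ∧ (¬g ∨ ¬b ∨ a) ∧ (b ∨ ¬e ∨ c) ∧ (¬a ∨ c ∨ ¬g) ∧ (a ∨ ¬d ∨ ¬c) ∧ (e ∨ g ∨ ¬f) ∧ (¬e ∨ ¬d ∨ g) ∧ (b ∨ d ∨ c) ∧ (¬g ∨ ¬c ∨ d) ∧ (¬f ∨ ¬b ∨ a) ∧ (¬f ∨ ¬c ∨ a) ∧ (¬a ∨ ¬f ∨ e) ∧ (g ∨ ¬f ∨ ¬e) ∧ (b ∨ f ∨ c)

Case e = True:
Case c = True:
Case b = False:
Case a = True:
The clause (g) is unit, so g = True.
The clause (f) is unit, so f = True.
The clause (d) is unit, so d = True.
All clauses are satisfied.

a: True; b: False; c: True; d: True; e: True; f: True; g: True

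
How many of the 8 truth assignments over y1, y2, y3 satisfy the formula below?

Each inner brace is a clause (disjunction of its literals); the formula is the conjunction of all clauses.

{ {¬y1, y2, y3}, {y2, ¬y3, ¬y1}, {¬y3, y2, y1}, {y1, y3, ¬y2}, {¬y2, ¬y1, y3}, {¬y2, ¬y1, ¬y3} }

2

There are 2^3 = 8 truth assignments over (y1, y2, y3).
Split on y1. With y1 = True, the clauses containing y1 are satisfied and ¬y1 drops from the rest; 0 of the 2^2 = 4 assignments to the other variables satisfy what remains.
With y1 = False, by the same count on the reduced clause set, 2 assignments work.
Total: 0 + 2 = 2.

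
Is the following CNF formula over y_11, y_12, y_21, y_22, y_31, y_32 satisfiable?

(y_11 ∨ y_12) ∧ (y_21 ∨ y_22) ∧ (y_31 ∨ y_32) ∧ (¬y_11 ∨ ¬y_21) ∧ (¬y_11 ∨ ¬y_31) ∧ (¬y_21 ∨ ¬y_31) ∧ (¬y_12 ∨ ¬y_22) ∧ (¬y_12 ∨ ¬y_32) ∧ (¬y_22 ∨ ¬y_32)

Suppose y_11 = True.
(¬y_21) alone gives y_21 = False.
(y_22) alone gives y_22 = True.
(¬y_31) alone gives y_31 = False.
(y_32) alone gives y_32 = True.
Now (¬y_32) is unsatisfied and unit — conflict.
Undo y_11 and try y_11 = False.
(y_12) alone gives y_12 = True.
(¬y_22) alone gives y_22 = False.
(y_21) alone gives y_21 = True.
(¬y_31) alone gives y_31 = False.
(y_32) alone gives y_32 = True.
Now (¬y_32) is unsatisfied and unit — conflict.
Both values of y_11 lead to a conflict.
No assignment satisfies every clause.

No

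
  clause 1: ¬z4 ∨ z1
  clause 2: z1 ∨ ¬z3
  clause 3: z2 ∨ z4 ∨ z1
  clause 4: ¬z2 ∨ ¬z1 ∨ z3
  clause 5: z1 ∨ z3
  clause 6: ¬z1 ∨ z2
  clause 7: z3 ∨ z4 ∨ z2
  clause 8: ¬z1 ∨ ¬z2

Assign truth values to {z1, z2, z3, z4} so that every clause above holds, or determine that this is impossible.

UNSATISFIABLE

Suppose z4 = False.
Suppose z1 = True.
From the singleton clause (z2), z2 = True.
Now (¬z2) is unsatisfied and unit — conflict.
That branch fails; take z1 = False instead.
From the singleton clause (¬z3), z3 = False.
Now (z3) is unsatisfied and unit — conflict.
Neither z1 = True nor z1 = False works.
That branch fails; take z4 = True instead.
From the singleton clause (z1), z1 = True.
From the singleton clause (z2), z2 = True.
Now (¬z2) is unsatisfied and unit — conflict.
Neither z4 = True nor z4 = False works.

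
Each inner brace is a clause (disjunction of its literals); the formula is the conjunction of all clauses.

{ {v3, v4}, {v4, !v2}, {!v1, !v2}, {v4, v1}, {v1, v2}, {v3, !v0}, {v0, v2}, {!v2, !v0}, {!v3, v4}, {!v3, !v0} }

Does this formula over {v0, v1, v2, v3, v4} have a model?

Suppose v3 = true.
The clause (v4) is unit, so v4 = true.
The clause (!v0) is unit, so v0 = false.
The clause (v2) is unit, so v2 = true.
The clause (!v1) is unit, so v1 = false.
Every clause now holds.
A satisfying assignment: v0 ↦ false, v1 ↦ false, v2 ↦ true, v3 ↦ true, v4 ↦ true.

Yes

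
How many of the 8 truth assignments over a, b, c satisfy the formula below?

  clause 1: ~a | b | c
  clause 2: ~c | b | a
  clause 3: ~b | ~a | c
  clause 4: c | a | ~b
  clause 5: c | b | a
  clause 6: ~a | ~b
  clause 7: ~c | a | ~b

There are 2^3 = 8 truth assignments over (a, b, c).
Check each against the 7 clauses (columns in the order a, b, c):
  F F F  ✗ fails (c | b | a)
  F F T  ✗ fails (~c | b | a)
  F T F  ✗ fails (c | a | ~b)
  F T T  ✗ fails (~c | a | ~b)
  T F F  ✗ fails (~a | b | c)
  T F T  ✓ satisfies all
  T T F  ✗ fails (~b | ~a | c)
  T T T  ✗ fails (~a | ~b)
1 of the 8 rows is a model.

1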